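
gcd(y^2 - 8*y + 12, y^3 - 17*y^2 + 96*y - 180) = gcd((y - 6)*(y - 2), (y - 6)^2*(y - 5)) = y - 6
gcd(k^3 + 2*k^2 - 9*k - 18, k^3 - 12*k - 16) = k + 2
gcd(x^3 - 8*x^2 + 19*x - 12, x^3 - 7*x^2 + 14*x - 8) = x^2 - 5*x + 4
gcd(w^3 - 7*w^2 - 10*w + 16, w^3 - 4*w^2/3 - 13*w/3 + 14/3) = w^2 + w - 2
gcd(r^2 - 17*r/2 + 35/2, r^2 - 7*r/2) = r - 7/2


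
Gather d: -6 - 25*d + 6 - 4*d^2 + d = -4*d^2 - 24*d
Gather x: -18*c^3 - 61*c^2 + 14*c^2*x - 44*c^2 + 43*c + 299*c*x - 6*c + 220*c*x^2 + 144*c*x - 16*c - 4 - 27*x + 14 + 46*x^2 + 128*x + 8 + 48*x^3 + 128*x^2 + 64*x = -18*c^3 - 105*c^2 + 21*c + 48*x^3 + x^2*(220*c + 174) + x*(14*c^2 + 443*c + 165) + 18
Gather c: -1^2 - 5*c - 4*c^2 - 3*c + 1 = -4*c^2 - 8*c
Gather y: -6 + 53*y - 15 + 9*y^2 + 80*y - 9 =9*y^2 + 133*y - 30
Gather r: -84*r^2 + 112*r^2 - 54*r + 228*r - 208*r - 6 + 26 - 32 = 28*r^2 - 34*r - 12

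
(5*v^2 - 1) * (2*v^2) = 10*v^4 - 2*v^2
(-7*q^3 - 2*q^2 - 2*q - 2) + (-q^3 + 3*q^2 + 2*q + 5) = -8*q^3 + q^2 + 3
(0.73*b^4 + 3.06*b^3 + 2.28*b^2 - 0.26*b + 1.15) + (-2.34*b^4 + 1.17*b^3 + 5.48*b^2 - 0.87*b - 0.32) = -1.61*b^4 + 4.23*b^3 + 7.76*b^2 - 1.13*b + 0.83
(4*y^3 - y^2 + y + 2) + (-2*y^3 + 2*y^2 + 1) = 2*y^3 + y^2 + y + 3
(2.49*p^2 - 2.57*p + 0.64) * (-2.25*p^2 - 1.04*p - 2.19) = -5.6025*p^4 + 3.1929*p^3 - 4.2203*p^2 + 4.9627*p - 1.4016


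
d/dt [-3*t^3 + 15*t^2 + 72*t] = -9*t^2 + 30*t + 72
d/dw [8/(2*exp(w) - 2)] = -1/sinh(w/2)^2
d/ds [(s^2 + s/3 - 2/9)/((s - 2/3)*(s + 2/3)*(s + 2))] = (-9*s^2 + 6*s - 8)/(9*s^4 + 24*s^3 - 8*s^2 - 32*s + 16)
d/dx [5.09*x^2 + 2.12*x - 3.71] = 10.18*x + 2.12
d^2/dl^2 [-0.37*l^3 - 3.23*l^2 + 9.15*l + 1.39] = -2.22*l - 6.46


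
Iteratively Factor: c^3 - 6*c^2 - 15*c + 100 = (c + 4)*(c^2 - 10*c + 25) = (c - 5)*(c + 4)*(c - 5)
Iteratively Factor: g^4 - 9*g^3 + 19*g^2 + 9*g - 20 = (g - 4)*(g^3 - 5*g^2 - g + 5) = (g - 4)*(g - 1)*(g^2 - 4*g - 5) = (g - 4)*(g - 1)*(g + 1)*(g - 5)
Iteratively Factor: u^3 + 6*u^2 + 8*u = (u + 4)*(u^2 + 2*u) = u*(u + 4)*(u + 2)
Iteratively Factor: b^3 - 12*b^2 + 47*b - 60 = (b - 3)*(b^2 - 9*b + 20) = (b - 5)*(b - 3)*(b - 4)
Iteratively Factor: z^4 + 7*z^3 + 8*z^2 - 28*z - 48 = (z + 4)*(z^3 + 3*z^2 - 4*z - 12) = (z + 3)*(z + 4)*(z^2 - 4) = (z + 2)*(z + 3)*(z + 4)*(z - 2)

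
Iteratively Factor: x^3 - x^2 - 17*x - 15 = (x + 1)*(x^2 - 2*x - 15) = (x - 5)*(x + 1)*(x + 3)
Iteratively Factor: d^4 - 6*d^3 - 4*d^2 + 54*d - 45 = (d - 5)*(d^3 - d^2 - 9*d + 9) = (d - 5)*(d + 3)*(d^2 - 4*d + 3) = (d - 5)*(d - 3)*(d + 3)*(d - 1)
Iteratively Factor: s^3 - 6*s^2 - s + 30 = (s + 2)*(s^2 - 8*s + 15) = (s - 3)*(s + 2)*(s - 5)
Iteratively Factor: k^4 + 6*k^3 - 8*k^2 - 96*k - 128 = (k + 4)*(k^3 + 2*k^2 - 16*k - 32) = (k - 4)*(k + 4)*(k^2 + 6*k + 8) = (k - 4)*(k + 4)^2*(k + 2)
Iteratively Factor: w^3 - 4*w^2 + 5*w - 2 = (w - 1)*(w^2 - 3*w + 2) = (w - 1)^2*(w - 2)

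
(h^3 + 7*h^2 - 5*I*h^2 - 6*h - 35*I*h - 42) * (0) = 0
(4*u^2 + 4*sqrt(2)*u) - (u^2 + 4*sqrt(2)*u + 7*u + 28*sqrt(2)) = 3*u^2 - 7*u - 28*sqrt(2)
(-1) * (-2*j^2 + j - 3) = 2*j^2 - j + 3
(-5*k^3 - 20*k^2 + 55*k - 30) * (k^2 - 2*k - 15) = -5*k^5 - 10*k^4 + 170*k^3 + 160*k^2 - 765*k + 450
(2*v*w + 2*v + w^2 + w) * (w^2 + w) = 2*v*w^3 + 4*v*w^2 + 2*v*w + w^4 + 2*w^3 + w^2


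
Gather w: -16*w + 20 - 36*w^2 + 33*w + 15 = -36*w^2 + 17*w + 35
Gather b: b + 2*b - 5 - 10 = 3*b - 15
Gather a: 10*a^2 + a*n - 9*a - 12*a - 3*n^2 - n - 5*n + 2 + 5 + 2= 10*a^2 + a*(n - 21) - 3*n^2 - 6*n + 9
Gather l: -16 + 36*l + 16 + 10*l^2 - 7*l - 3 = 10*l^2 + 29*l - 3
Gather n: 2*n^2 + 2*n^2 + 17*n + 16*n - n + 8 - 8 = 4*n^2 + 32*n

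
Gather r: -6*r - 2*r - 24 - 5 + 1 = -8*r - 28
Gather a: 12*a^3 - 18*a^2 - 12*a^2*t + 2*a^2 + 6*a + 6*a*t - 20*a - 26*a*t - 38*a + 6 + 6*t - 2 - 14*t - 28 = 12*a^3 + a^2*(-12*t - 16) + a*(-20*t - 52) - 8*t - 24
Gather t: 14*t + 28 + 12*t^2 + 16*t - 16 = 12*t^2 + 30*t + 12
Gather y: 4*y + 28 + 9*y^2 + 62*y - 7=9*y^2 + 66*y + 21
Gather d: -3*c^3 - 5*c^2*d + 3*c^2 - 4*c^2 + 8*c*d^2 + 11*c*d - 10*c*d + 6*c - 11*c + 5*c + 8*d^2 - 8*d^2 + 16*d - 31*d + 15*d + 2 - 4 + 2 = -3*c^3 - c^2 + 8*c*d^2 + d*(-5*c^2 + c)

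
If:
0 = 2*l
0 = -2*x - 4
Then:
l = 0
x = -2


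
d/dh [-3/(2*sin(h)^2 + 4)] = 6*sin(2*h)/(5 - cos(2*h))^2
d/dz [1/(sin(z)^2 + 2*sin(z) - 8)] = -2*(sin(z) + 1)*cos(z)/(sin(z)^2 + 2*sin(z) - 8)^2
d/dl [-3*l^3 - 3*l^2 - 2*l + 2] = -9*l^2 - 6*l - 2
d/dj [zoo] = 0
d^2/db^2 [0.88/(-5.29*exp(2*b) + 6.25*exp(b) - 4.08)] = (-0.88*(10.58*exp(b) - 6.25)*(21.16*exp(b) - 12.5)*exp(b) + (18.6208*exp(b) - 5.5)*(5.29*exp(2*b) - 6.25*exp(b) + 4.08))*exp(b)/(5.29*exp(2*b) - 6.25*exp(b) + 4.08)^3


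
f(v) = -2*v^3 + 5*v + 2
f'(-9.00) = -481.00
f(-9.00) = 1415.00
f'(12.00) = -859.00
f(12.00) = -3394.00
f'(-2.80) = -42.04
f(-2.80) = 31.90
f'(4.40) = -111.16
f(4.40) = -146.37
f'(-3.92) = -87.20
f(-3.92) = 102.87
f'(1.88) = -16.21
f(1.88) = -1.89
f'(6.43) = -243.07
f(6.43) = -497.55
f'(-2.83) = -43.05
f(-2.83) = 33.18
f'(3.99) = -90.52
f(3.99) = -105.09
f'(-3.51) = -68.92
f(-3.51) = 70.94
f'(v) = 5 - 6*v^2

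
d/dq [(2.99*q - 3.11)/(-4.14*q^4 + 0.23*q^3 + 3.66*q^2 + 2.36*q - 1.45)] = (37.1358*q^4 - 52.877*q^3 - 8.7975*q^2 + 22.7652*q + 3.0041)/(17.1396*q^8 - 1.9044*q^7 - 30.2519*q^6 - 17.8572*q^5 + 26.4872*q^4 + 16.6082*q^3 - 5.0444*q^2 - 6.844*q + 2.1025)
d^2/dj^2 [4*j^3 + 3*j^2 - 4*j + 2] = 24*j + 6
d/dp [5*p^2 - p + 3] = 10*p - 1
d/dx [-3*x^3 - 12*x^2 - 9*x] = -9*x^2 - 24*x - 9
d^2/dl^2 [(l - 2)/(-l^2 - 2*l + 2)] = 2*(3*l*(l^2 + 2*l - 2) - 4*(l - 2)*(l + 1)^2)/(l^2 + 2*l - 2)^3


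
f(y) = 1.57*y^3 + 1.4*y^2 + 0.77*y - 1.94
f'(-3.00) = 34.76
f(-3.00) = -34.04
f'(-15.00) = 1018.52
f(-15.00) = -4997.24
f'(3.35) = 63.01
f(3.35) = 75.38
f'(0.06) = 0.95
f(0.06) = -1.89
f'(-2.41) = 21.38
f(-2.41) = -17.64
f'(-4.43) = 80.80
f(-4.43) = -114.37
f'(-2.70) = 27.55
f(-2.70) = -24.72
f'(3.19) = 57.63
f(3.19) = 65.73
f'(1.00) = 8.28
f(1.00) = 1.80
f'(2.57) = 39.08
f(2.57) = 35.94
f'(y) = 4.71*y^2 + 2.8*y + 0.77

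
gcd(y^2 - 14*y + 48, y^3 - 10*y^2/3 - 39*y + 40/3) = y - 8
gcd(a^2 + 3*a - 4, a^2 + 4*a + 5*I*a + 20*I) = a + 4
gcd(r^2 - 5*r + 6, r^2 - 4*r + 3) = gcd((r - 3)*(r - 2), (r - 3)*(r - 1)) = r - 3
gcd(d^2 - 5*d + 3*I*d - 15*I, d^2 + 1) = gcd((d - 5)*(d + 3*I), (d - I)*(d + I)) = 1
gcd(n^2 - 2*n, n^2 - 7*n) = n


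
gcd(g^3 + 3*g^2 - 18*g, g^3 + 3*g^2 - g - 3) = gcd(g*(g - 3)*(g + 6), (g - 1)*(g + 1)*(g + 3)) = 1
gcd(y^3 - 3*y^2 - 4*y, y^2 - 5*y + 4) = y - 4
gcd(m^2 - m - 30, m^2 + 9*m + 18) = 1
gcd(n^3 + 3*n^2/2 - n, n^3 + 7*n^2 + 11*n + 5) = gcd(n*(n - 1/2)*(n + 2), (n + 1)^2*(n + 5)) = 1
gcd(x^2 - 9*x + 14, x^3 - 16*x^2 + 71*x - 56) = x - 7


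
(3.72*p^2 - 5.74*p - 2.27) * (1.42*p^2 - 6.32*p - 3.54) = 5.2824*p^4 - 31.6612*p^3 + 19.8846*p^2 + 34.666*p + 8.0358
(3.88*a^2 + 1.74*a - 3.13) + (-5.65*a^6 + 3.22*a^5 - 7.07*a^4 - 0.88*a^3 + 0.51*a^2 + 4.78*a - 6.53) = -5.65*a^6 + 3.22*a^5 - 7.07*a^4 - 0.88*a^3 + 4.39*a^2 + 6.52*a - 9.66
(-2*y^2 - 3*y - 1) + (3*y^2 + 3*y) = y^2 - 1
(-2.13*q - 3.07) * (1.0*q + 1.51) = -2.13*q^2 - 6.2863*q - 4.6357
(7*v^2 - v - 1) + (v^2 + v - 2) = 8*v^2 - 3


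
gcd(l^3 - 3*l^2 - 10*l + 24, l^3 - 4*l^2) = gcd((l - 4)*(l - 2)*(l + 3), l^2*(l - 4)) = l - 4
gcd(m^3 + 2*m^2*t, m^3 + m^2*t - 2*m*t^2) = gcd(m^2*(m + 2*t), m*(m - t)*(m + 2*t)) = m^2 + 2*m*t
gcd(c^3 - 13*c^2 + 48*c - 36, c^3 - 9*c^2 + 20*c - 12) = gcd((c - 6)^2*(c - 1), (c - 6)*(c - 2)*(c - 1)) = c^2 - 7*c + 6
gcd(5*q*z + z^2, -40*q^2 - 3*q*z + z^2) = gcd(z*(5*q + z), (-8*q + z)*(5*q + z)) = 5*q + z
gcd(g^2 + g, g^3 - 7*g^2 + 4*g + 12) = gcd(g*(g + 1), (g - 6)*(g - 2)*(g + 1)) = g + 1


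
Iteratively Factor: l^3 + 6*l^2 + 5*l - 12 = (l + 4)*(l^2 + 2*l - 3) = (l + 3)*(l + 4)*(l - 1)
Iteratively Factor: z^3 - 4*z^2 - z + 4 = (z + 1)*(z^2 - 5*z + 4) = (z - 1)*(z + 1)*(z - 4)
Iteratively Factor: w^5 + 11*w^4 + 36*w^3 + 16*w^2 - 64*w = (w + 4)*(w^4 + 7*w^3 + 8*w^2 - 16*w) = (w + 4)^2*(w^3 + 3*w^2 - 4*w) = (w - 1)*(w + 4)^2*(w^2 + 4*w) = (w - 1)*(w + 4)^3*(w)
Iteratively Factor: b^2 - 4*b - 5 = (b - 5)*(b + 1)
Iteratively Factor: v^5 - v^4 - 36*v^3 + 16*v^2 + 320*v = (v)*(v^4 - v^3 - 36*v^2 + 16*v + 320) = v*(v + 4)*(v^3 - 5*v^2 - 16*v + 80) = v*(v + 4)^2*(v^2 - 9*v + 20) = v*(v - 5)*(v + 4)^2*(v - 4)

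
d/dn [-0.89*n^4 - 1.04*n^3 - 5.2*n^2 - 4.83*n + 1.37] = -3.56*n^3 - 3.12*n^2 - 10.4*n - 4.83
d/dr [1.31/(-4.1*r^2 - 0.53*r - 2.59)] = (10.742*r + 0.6943)/(4.1*r^2 + 0.53*r + 2.59)^2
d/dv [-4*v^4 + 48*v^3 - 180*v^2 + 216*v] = -16*v^3 + 144*v^2 - 360*v + 216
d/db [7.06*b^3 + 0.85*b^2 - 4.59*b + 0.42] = 21.18*b^2 + 1.7*b - 4.59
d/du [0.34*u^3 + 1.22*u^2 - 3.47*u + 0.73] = 1.02*u^2 + 2.44*u - 3.47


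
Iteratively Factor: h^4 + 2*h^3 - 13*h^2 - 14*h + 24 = (h - 1)*(h^3 + 3*h^2 - 10*h - 24) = (h - 3)*(h - 1)*(h^2 + 6*h + 8) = (h - 3)*(h - 1)*(h + 2)*(h + 4)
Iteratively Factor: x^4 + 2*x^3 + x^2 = (x)*(x^3 + 2*x^2 + x) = x^2*(x^2 + 2*x + 1) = x^2*(x + 1)*(x + 1)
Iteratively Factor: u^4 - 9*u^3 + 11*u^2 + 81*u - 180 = (u - 5)*(u^3 - 4*u^2 - 9*u + 36) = (u - 5)*(u + 3)*(u^2 - 7*u + 12) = (u - 5)*(u - 4)*(u + 3)*(u - 3)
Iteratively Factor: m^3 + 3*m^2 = (m + 3)*(m^2) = m*(m + 3)*(m)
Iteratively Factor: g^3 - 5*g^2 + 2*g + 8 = (g - 2)*(g^2 - 3*g - 4) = (g - 2)*(g + 1)*(g - 4)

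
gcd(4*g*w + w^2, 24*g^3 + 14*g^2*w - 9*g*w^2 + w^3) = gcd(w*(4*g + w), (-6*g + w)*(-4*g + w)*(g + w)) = 1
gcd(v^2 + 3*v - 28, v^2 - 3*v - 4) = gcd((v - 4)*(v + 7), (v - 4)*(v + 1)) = v - 4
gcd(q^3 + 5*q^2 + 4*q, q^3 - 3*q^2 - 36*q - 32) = q^2 + 5*q + 4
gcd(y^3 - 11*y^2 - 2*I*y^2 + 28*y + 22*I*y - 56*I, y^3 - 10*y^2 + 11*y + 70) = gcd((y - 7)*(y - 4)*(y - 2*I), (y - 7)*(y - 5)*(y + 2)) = y - 7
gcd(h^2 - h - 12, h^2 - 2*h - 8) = h - 4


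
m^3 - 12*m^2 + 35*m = m*(m - 7)*(m - 5)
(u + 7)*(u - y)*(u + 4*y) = u^3 + 3*u^2*y + 7*u^2 - 4*u*y^2 + 21*u*y - 28*y^2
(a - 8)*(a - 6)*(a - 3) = a^3 - 17*a^2 + 90*a - 144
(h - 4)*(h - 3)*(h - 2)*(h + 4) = h^4 - 5*h^3 - 10*h^2 + 80*h - 96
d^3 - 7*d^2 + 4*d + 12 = (d - 6)*(d - 2)*(d + 1)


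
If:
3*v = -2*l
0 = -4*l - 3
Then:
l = -3/4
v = 1/2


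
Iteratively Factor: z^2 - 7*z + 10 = (z - 5)*(z - 2)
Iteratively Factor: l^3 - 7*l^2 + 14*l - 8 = (l - 1)*(l^2 - 6*l + 8) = (l - 4)*(l - 1)*(l - 2)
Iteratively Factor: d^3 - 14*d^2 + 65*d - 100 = (d - 4)*(d^2 - 10*d + 25) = (d - 5)*(d - 4)*(d - 5)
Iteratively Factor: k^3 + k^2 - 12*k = (k + 4)*(k^2 - 3*k) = k*(k + 4)*(k - 3)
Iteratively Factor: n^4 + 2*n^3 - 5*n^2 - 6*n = (n + 1)*(n^3 + n^2 - 6*n) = (n - 2)*(n + 1)*(n^2 + 3*n) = (n - 2)*(n + 1)*(n + 3)*(n)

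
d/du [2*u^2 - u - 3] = 4*u - 1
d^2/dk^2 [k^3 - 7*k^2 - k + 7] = 6*k - 14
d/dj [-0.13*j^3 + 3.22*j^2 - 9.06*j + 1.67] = -0.39*j^2 + 6.44*j - 9.06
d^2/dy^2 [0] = 0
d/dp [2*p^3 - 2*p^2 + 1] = 2*p*(3*p - 2)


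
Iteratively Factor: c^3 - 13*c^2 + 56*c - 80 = (c - 4)*(c^2 - 9*c + 20) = (c - 5)*(c - 4)*(c - 4)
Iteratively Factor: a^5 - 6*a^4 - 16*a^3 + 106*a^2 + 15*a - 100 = (a + 1)*(a^4 - 7*a^3 - 9*a^2 + 115*a - 100) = (a - 1)*(a + 1)*(a^3 - 6*a^2 - 15*a + 100) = (a - 1)*(a + 1)*(a + 4)*(a^2 - 10*a + 25) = (a - 5)*(a - 1)*(a + 1)*(a + 4)*(a - 5)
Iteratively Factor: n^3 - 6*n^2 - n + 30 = (n - 3)*(n^2 - 3*n - 10) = (n - 3)*(n + 2)*(n - 5)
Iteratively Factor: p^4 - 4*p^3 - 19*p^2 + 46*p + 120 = (p + 3)*(p^3 - 7*p^2 + 2*p + 40) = (p + 2)*(p + 3)*(p^2 - 9*p + 20) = (p - 5)*(p + 2)*(p + 3)*(p - 4)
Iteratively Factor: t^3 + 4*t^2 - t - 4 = (t + 4)*(t^2 - 1) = (t + 1)*(t + 4)*(t - 1)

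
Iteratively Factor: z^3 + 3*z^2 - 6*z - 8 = (z + 4)*(z^2 - z - 2) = (z + 1)*(z + 4)*(z - 2)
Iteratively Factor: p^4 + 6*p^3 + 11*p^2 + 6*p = (p + 1)*(p^3 + 5*p^2 + 6*p) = (p + 1)*(p + 3)*(p^2 + 2*p) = p*(p + 1)*(p + 3)*(p + 2)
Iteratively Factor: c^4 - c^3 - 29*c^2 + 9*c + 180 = (c - 3)*(c^3 + 2*c^2 - 23*c - 60) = (c - 3)*(c + 4)*(c^2 - 2*c - 15) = (c - 5)*(c - 3)*(c + 4)*(c + 3)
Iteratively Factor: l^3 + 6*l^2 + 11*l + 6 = (l + 1)*(l^2 + 5*l + 6) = (l + 1)*(l + 3)*(l + 2)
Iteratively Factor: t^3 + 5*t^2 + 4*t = (t)*(t^2 + 5*t + 4) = t*(t + 1)*(t + 4)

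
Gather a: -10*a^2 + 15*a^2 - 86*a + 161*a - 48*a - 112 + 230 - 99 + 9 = 5*a^2 + 27*a + 28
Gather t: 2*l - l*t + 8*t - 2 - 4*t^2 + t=2*l - 4*t^2 + t*(9 - l) - 2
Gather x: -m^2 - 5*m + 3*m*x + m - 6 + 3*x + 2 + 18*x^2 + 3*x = -m^2 - 4*m + 18*x^2 + x*(3*m + 6) - 4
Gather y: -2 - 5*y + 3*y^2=3*y^2 - 5*y - 2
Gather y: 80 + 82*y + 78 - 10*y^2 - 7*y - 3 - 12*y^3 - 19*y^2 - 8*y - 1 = -12*y^3 - 29*y^2 + 67*y + 154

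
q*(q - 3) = q^2 - 3*q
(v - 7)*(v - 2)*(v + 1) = v^3 - 8*v^2 + 5*v + 14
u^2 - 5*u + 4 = (u - 4)*(u - 1)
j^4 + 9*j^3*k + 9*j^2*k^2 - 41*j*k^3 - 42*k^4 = (j - 2*k)*(j + k)*(j + 3*k)*(j + 7*k)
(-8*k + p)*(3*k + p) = -24*k^2 - 5*k*p + p^2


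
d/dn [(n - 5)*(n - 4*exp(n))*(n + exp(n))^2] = (n + exp(n))*(2*(n - 5)*(n - 4*exp(n))*(exp(n) + 1) - (n - 5)*(n + exp(n))*(4*exp(n) - 1) + (n - 4*exp(n))*(n + exp(n)))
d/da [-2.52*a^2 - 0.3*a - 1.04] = -5.04*a - 0.3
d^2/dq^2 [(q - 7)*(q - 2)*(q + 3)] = 6*q - 12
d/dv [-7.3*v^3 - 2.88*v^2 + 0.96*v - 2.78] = -21.9*v^2 - 5.76*v + 0.96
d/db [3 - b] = -1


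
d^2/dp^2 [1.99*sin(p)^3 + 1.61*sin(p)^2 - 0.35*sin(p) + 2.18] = -1.1425*sin(p) + 4.4775*sin(3*p) + 3.22*cos(2*p)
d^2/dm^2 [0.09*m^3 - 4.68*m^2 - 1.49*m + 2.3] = 0.54*m - 9.36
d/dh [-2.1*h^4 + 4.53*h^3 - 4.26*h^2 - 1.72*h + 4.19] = -8.4*h^3 + 13.59*h^2 - 8.52*h - 1.72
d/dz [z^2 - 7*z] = 2*z - 7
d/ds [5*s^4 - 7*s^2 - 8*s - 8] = 20*s^3 - 14*s - 8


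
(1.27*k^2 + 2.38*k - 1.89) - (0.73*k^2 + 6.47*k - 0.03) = 0.54*k^2 - 4.09*k - 1.86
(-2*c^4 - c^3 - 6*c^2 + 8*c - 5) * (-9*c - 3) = 18*c^5 + 15*c^4 + 57*c^3 - 54*c^2 + 21*c + 15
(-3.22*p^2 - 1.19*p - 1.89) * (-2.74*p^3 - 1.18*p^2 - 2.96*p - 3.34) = 8.8228*p^5 + 7.0602*p^4 + 16.114*p^3 + 16.5074*p^2 + 9.569*p + 6.3126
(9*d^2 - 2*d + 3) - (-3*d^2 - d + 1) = 12*d^2 - d + 2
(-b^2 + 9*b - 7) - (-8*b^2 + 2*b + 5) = 7*b^2 + 7*b - 12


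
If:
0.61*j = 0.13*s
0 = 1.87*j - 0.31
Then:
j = 0.17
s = 0.78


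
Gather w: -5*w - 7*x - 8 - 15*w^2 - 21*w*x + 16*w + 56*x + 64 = -15*w^2 + w*(11 - 21*x) + 49*x + 56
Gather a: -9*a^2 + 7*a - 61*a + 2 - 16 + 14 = -9*a^2 - 54*a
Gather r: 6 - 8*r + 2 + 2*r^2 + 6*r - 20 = 2*r^2 - 2*r - 12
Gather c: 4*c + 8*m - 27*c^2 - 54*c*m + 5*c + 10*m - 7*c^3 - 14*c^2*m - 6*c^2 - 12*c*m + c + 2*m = -7*c^3 + c^2*(-14*m - 33) + c*(10 - 66*m) + 20*m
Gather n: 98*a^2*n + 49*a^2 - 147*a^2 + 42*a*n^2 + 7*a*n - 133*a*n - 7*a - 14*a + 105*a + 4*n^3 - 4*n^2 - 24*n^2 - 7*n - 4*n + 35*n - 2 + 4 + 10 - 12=-98*a^2 + 84*a + 4*n^3 + n^2*(42*a - 28) + n*(98*a^2 - 126*a + 24)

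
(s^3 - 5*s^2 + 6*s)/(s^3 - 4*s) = (s - 3)/(s + 2)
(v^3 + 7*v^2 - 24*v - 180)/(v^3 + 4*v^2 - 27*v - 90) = (v + 6)/(v + 3)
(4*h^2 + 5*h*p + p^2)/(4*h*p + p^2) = (h + p)/p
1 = 1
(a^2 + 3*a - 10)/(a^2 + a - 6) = (a + 5)/(a + 3)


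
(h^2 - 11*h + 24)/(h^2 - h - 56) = (h - 3)/(h + 7)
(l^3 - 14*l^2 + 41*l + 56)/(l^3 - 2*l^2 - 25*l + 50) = (l^3 - 14*l^2 + 41*l + 56)/(l^3 - 2*l^2 - 25*l + 50)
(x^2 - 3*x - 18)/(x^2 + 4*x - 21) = (x^2 - 3*x - 18)/(x^2 + 4*x - 21)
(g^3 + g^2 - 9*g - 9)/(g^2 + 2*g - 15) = (g^2 + 4*g + 3)/(g + 5)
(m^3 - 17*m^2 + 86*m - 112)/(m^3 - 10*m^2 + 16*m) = (m - 7)/m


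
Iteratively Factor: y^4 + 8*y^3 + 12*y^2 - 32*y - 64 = (y + 4)*(y^3 + 4*y^2 - 4*y - 16) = (y + 2)*(y + 4)*(y^2 + 2*y - 8) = (y - 2)*(y + 2)*(y + 4)*(y + 4)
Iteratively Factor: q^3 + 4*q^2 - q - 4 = (q + 1)*(q^2 + 3*q - 4) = (q + 1)*(q + 4)*(q - 1)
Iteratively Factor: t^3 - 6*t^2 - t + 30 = (t + 2)*(t^2 - 8*t + 15) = (t - 5)*(t + 2)*(t - 3)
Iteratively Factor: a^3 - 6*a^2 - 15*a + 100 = (a - 5)*(a^2 - a - 20) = (a - 5)*(a + 4)*(a - 5)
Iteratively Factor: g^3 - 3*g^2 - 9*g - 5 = (g - 5)*(g^2 + 2*g + 1) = (g - 5)*(g + 1)*(g + 1)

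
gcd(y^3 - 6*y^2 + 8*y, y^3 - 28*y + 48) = y^2 - 6*y + 8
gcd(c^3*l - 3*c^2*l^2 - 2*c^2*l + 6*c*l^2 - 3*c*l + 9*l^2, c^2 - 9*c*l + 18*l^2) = c - 3*l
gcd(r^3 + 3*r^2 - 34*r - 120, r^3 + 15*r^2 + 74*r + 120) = r^2 + 9*r + 20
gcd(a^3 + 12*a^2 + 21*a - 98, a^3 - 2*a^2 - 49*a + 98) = a^2 + 5*a - 14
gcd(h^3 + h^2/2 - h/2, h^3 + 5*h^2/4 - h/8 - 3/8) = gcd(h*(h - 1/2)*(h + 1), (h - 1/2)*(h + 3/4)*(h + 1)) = h^2 + h/2 - 1/2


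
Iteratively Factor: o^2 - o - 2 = (o - 2)*(o + 1)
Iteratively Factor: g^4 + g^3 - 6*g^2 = (g)*(g^3 + g^2 - 6*g) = g^2*(g^2 + g - 6) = g^2*(g + 3)*(g - 2)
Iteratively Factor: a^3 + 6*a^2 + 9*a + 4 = (a + 1)*(a^2 + 5*a + 4) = (a + 1)*(a + 4)*(a + 1)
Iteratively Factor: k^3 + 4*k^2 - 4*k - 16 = (k + 2)*(k^2 + 2*k - 8) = (k - 2)*(k + 2)*(k + 4)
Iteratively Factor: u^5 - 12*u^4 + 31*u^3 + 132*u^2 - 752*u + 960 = (u - 4)*(u^4 - 8*u^3 - u^2 + 128*u - 240) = (u - 4)^2*(u^3 - 4*u^2 - 17*u + 60) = (u - 5)*(u - 4)^2*(u^2 + u - 12) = (u - 5)*(u - 4)^2*(u - 3)*(u + 4)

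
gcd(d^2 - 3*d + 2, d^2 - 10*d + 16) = d - 2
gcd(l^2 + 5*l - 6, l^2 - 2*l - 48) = l + 6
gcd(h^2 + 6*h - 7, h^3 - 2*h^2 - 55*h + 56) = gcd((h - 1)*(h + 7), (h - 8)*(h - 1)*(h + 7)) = h^2 + 6*h - 7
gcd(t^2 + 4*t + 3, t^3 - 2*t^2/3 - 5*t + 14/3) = 1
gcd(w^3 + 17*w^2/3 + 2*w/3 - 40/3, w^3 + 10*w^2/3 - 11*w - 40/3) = w + 5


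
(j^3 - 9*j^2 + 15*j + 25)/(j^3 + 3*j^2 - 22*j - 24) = (j^2 - 10*j + 25)/(j^2 + 2*j - 24)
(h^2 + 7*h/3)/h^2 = (h + 7/3)/h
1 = 1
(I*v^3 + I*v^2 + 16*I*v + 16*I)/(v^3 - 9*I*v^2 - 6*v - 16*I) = I*(v^3 + v^2 + 16*v + 16)/(v^3 - 9*I*v^2 - 6*v - 16*I)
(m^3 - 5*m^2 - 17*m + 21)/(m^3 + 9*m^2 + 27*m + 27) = (m^2 - 8*m + 7)/(m^2 + 6*m + 9)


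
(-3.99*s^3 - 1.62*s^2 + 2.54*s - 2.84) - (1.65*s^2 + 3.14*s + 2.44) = -3.99*s^3 - 3.27*s^2 - 0.6*s - 5.28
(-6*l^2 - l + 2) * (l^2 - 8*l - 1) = -6*l^4 + 47*l^3 + 16*l^2 - 15*l - 2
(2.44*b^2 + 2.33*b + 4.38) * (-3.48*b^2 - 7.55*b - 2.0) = -8.4912*b^4 - 26.5304*b^3 - 37.7139*b^2 - 37.729*b - 8.76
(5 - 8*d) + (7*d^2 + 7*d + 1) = 7*d^2 - d + 6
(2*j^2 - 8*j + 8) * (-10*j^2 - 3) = -20*j^4 + 80*j^3 - 86*j^2 + 24*j - 24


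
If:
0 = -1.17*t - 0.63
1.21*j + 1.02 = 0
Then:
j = -0.84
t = -0.54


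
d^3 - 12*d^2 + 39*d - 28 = (d - 7)*(d - 4)*(d - 1)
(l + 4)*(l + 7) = l^2 + 11*l + 28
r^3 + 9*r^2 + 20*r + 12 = (r + 1)*(r + 2)*(r + 6)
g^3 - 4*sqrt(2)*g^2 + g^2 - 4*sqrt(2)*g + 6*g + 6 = (g + 1)*(g - 3*sqrt(2))*(g - sqrt(2))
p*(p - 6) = p^2 - 6*p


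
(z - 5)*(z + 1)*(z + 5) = z^3 + z^2 - 25*z - 25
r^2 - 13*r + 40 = (r - 8)*(r - 5)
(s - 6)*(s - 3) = s^2 - 9*s + 18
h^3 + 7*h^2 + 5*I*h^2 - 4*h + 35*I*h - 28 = (h + 7)*(h + I)*(h + 4*I)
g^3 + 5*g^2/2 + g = g*(g + 1/2)*(g + 2)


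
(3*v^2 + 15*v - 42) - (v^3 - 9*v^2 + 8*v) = -v^3 + 12*v^2 + 7*v - 42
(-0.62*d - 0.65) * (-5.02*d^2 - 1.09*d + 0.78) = 3.1124*d^3 + 3.9388*d^2 + 0.2249*d - 0.507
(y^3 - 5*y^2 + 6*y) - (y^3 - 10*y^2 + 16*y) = 5*y^2 - 10*y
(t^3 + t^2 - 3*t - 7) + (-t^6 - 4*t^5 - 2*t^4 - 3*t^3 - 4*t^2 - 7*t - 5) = -t^6 - 4*t^5 - 2*t^4 - 2*t^3 - 3*t^2 - 10*t - 12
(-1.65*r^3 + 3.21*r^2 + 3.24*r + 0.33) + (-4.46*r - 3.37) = -1.65*r^3 + 3.21*r^2 - 1.22*r - 3.04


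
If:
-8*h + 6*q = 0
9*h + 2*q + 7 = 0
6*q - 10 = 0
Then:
No Solution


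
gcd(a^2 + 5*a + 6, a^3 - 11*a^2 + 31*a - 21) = 1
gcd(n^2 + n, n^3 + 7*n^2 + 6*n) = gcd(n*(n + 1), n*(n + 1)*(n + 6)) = n^2 + n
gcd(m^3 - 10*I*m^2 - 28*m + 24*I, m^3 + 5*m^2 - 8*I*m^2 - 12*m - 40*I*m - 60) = m^2 - 8*I*m - 12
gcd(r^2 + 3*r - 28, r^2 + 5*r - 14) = r + 7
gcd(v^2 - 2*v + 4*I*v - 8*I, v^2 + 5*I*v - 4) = v + 4*I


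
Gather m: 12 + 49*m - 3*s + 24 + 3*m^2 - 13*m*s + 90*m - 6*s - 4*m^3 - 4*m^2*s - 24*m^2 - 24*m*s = -4*m^3 + m^2*(-4*s - 21) + m*(139 - 37*s) - 9*s + 36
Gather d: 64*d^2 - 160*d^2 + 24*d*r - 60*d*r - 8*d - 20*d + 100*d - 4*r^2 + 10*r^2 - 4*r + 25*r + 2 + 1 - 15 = -96*d^2 + d*(72 - 36*r) + 6*r^2 + 21*r - 12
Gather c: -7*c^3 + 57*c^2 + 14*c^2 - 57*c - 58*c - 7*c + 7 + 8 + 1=-7*c^3 + 71*c^2 - 122*c + 16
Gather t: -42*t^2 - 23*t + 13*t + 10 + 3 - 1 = -42*t^2 - 10*t + 12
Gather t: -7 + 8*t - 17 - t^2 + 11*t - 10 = -t^2 + 19*t - 34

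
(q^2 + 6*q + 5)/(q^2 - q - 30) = (q + 1)/(q - 6)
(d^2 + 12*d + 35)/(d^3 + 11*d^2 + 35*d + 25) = (d + 7)/(d^2 + 6*d + 5)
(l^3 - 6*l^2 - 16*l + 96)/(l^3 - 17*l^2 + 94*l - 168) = (l + 4)/(l - 7)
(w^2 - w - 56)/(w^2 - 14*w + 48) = (w + 7)/(w - 6)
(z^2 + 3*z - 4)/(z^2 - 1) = (z + 4)/(z + 1)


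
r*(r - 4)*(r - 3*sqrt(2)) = r^3 - 3*sqrt(2)*r^2 - 4*r^2 + 12*sqrt(2)*r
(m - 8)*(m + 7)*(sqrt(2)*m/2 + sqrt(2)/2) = sqrt(2)*m^3/2 - 57*sqrt(2)*m/2 - 28*sqrt(2)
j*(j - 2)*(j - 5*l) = j^3 - 5*j^2*l - 2*j^2 + 10*j*l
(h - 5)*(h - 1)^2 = h^3 - 7*h^2 + 11*h - 5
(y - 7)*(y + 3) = y^2 - 4*y - 21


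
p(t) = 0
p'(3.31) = 0.00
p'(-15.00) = 0.00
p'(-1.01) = 0.00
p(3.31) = 0.00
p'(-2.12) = 0.00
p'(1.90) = 0.00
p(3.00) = 0.00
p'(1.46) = 0.00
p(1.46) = 0.00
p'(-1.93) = 0.00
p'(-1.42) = 0.00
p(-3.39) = 0.00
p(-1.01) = 0.00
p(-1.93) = 0.00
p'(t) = 0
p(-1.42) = 0.00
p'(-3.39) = 0.00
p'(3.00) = 0.00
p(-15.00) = 0.00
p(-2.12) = 0.00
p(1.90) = 0.00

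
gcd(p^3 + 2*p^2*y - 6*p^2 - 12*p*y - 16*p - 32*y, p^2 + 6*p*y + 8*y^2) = p + 2*y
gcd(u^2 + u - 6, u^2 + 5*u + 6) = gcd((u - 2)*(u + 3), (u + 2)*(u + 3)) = u + 3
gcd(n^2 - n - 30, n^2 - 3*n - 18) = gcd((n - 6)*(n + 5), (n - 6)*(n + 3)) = n - 6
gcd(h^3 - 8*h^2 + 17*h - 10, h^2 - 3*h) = 1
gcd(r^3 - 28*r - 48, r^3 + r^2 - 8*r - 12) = r + 2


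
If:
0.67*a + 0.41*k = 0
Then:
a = -0.611940298507463*k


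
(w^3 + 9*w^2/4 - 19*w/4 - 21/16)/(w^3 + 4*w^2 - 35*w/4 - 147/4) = (8*w^2 - 10*w - 3)/(4*(2*w^2 + w - 21))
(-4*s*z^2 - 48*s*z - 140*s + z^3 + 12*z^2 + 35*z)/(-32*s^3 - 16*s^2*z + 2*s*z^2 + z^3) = (z^2 + 12*z + 35)/(8*s^2 + 6*s*z + z^2)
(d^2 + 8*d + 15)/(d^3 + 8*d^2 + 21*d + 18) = (d + 5)/(d^2 + 5*d + 6)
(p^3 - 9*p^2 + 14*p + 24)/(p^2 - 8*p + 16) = (p^2 - 5*p - 6)/(p - 4)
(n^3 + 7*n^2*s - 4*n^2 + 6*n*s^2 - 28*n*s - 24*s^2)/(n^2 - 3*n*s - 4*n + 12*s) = (-n^2 - 7*n*s - 6*s^2)/(-n + 3*s)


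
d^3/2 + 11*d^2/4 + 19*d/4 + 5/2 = (d/2 + 1)*(d + 1)*(d + 5/2)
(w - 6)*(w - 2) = w^2 - 8*w + 12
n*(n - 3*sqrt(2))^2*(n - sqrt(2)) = n^4 - 7*sqrt(2)*n^3 + 30*n^2 - 18*sqrt(2)*n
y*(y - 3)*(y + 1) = y^3 - 2*y^2 - 3*y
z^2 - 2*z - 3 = (z - 3)*(z + 1)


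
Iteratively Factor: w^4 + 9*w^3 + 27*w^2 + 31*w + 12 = (w + 1)*(w^3 + 8*w^2 + 19*w + 12) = (w + 1)*(w + 4)*(w^2 + 4*w + 3) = (w + 1)*(w + 3)*(w + 4)*(w + 1)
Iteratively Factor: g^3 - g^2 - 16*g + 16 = (g + 4)*(g^2 - 5*g + 4) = (g - 1)*(g + 4)*(g - 4)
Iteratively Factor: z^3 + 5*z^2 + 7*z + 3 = (z + 3)*(z^2 + 2*z + 1) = (z + 1)*(z + 3)*(z + 1)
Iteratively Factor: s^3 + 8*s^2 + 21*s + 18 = (s + 2)*(s^2 + 6*s + 9) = (s + 2)*(s + 3)*(s + 3)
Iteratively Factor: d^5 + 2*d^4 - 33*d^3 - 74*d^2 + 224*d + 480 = (d - 3)*(d^4 + 5*d^3 - 18*d^2 - 128*d - 160) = (d - 3)*(d + 4)*(d^3 + d^2 - 22*d - 40) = (d - 5)*(d - 3)*(d + 4)*(d^2 + 6*d + 8) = (d - 5)*(d - 3)*(d + 2)*(d + 4)*(d + 4)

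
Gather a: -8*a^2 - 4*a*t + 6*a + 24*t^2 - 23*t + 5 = -8*a^2 + a*(6 - 4*t) + 24*t^2 - 23*t + 5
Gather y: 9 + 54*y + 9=54*y + 18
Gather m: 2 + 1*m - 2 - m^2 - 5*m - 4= -m^2 - 4*m - 4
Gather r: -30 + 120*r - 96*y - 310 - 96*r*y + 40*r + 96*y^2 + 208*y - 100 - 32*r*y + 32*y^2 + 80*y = r*(160 - 128*y) + 128*y^2 + 192*y - 440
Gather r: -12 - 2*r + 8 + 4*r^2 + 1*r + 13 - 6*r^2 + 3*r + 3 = -2*r^2 + 2*r + 12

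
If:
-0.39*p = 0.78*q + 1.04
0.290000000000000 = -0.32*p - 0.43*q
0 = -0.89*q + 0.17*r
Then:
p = 2.70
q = -2.68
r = -14.04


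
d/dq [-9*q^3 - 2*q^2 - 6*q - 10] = -27*q^2 - 4*q - 6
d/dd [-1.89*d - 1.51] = -1.89000000000000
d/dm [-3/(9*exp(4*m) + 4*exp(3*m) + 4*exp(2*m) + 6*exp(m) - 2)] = (108*exp(3*m) + 36*exp(2*m) + 24*exp(m) + 18)*exp(m)/(9*exp(4*m) + 4*exp(3*m) + 4*exp(2*m) + 6*exp(m) - 2)^2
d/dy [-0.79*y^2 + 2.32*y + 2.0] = 2.32 - 1.58*y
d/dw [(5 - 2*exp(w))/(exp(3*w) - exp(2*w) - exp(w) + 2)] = (-(2*exp(w) - 5)*(-3*exp(2*w) + 2*exp(w) + 1) - 2*exp(3*w) + 2*exp(2*w) + 2*exp(w) - 4)*exp(w)/(exp(3*w) - exp(2*w) - exp(w) + 2)^2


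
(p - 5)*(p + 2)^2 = p^3 - p^2 - 16*p - 20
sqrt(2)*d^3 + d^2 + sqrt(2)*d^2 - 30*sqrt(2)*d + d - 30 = (d - 5)*(d + 6)*(sqrt(2)*d + 1)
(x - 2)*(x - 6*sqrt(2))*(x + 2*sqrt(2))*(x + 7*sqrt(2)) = x^4 - 2*x^3 + 3*sqrt(2)*x^3 - 80*x^2 - 6*sqrt(2)*x^2 - 168*sqrt(2)*x + 160*x + 336*sqrt(2)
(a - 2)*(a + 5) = a^2 + 3*a - 10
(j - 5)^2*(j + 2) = j^3 - 8*j^2 + 5*j + 50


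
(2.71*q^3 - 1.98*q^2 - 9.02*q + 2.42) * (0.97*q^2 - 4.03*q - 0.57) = 2.6287*q^5 - 12.8419*q^4 - 2.3147*q^3 + 39.8266*q^2 - 4.6112*q - 1.3794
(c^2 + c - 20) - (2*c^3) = -2*c^3 + c^2 + c - 20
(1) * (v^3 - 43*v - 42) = v^3 - 43*v - 42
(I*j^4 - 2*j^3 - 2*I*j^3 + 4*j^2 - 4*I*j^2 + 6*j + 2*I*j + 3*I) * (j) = I*j^5 - 2*j^4 - 2*I*j^4 + 4*j^3 - 4*I*j^3 + 6*j^2 + 2*I*j^2 + 3*I*j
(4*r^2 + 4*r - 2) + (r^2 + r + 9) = 5*r^2 + 5*r + 7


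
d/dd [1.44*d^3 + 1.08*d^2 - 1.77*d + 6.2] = 4.32*d^2 + 2.16*d - 1.77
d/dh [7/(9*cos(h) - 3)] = 7*sin(h)/(3*cos(h) - 1)^2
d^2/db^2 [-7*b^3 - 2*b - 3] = -42*b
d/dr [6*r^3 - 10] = 18*r^2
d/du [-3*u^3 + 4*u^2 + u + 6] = -9*u^2 + 8*u + 1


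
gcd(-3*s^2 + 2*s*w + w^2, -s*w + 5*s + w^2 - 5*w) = s - w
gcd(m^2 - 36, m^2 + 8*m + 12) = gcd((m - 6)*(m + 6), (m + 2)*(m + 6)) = m + 6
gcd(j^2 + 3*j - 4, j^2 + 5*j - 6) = j - 1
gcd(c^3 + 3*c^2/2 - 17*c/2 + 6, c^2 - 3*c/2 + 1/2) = c - 1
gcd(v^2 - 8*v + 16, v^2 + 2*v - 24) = v - 4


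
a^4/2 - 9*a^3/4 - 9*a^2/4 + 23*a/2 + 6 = (a/2 + 1)*(a - 4)*(a - 3)*(a + 1/2)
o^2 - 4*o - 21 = (o - 7)*(o + 3)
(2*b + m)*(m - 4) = 2*b*m - 8*b + m^2 - 4*m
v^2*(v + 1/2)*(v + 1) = v^4 + 3*v^3/2 + v^2/2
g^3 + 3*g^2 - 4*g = g*(g - 1)*(g + 4)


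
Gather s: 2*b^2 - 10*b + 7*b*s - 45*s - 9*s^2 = 2*b^2 - 10*b - 9*s^2 + s*(7*b - 45)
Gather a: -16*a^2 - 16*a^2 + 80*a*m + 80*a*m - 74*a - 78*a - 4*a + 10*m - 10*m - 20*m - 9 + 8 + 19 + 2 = -32*a^2 + a*(160*m - 156) - 20*m + 20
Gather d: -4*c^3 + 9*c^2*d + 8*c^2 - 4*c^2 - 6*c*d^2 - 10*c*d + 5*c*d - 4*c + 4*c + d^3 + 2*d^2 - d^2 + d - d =-4*c^3 + 4*c^2 + d^3 + d^2*(1 - 6*c) + d*(9*c^2 - 5*c)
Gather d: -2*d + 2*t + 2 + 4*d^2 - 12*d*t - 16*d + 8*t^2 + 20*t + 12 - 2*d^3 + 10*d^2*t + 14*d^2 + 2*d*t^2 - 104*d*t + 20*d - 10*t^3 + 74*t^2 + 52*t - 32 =-2*d^3 + d^2*(10*t + 18) + d*(2*t^2 - 116*t + 2) - 10*t^3 + 82*t^2 + 74*t - 18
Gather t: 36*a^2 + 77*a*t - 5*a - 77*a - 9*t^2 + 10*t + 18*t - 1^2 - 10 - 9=36*a^2 - 82*a - 9*t^2 + t*(77*a + 28) - 20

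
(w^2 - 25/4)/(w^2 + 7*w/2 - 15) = (w + 5/2)/(w + 6)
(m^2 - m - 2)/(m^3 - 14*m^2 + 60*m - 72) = (m + 1)/(m^2 - 12*m + 36)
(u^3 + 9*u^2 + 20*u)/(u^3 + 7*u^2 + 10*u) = (u + 4)/(u + 2)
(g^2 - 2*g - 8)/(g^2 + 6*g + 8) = (g - 4)/(g + 4)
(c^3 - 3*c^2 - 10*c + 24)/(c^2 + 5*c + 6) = (c^2 - 6*c + 8)/(c + 2)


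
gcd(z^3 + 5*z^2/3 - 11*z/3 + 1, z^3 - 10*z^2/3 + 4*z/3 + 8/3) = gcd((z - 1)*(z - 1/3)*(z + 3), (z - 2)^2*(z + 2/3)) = 1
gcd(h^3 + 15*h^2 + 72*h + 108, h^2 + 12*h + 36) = h^2 + 12*h + 36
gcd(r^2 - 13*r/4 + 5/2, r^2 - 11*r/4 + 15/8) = r - 5/4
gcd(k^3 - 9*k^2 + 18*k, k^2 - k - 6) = k - 3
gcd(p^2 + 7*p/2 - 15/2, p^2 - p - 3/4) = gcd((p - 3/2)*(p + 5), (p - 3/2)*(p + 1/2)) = p - 3/2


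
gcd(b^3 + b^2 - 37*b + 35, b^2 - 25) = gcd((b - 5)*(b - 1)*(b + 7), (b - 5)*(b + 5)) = b - 5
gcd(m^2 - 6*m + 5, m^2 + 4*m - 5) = m - 1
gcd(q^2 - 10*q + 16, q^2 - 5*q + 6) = q - 2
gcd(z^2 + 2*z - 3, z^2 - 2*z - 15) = z + 3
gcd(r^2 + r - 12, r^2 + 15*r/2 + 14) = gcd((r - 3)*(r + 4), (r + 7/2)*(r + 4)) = r + 4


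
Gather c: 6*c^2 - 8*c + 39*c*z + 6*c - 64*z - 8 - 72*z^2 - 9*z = 6*c^2 + c*(39*z - 2) - 72*z^2 - 73*z - 8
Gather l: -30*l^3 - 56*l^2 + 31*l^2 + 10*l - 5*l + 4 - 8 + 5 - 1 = -30*l^3 - 25*l^2 + 5*l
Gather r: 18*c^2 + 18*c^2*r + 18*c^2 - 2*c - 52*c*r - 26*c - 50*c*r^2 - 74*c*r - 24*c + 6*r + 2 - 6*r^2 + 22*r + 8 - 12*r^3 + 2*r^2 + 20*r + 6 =36*c^2 - 52*c - 12*r^3 + r^2*(-50*c - 4) + r*(18*c^2 - 126*c + 48) + 16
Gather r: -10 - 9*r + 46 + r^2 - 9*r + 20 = r^2 - 18*r + 56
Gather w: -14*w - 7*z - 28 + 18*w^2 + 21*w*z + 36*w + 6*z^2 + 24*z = 18*w^2 + w*(21*z + 22) + 6*z^2 + 17*z - 28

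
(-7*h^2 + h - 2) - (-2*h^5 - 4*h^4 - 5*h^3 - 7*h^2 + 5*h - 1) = 2*h^5 + 4*h^4 + 5*h^3 - 4*h - 1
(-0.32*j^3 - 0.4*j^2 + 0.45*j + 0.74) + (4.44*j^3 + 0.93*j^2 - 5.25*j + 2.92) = 4.12*j^3 + 0.53*j^2 - 4.8*j + 3.66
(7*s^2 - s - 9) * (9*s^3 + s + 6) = 63*s^5 - 9*s^4 - 74*s^3 + 41*s^2 - 15*s - 54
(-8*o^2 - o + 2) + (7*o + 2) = -8*o^2 + 6*o + 4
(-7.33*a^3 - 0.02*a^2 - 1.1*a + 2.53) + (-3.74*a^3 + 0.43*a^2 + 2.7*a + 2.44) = -11.07*a^3 + 0.41*a^2 + 1.6*a + 4.97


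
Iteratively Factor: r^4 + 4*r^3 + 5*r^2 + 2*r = (r + 1)*(r^3 + 3*r^2 + 2*r) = (r + 1)*(r + 2)*(r^2 + r) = (r + 1)^2*(r + 2)*(r)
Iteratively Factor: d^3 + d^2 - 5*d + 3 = (d - 1)*(d^2 + 2*d - 3) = (d - 1)^2*(d + 3)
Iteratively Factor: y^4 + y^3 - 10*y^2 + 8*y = (y - 2)*(y^3 + 3*y^2 - 4*y) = (y - 2)*(y + 4)*(y^2 - y) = y*(y - 2)*(y + 4)*(y - 1)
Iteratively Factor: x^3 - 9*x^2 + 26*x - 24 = (x - 4)*(x^2 - 5*x + 6) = (x - 4)*(x - 2)*(x - 3)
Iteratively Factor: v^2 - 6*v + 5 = (v - 1)*(v - 5)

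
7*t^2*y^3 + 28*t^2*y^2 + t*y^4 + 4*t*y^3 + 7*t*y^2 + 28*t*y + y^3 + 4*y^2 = y*(7*t + y)*(y + 4)*(t*y + 1)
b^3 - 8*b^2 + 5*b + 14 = (b - 7)*(b - 2)*(b + 1)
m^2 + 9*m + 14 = (m + 2)*(m + 7)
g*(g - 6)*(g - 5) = g^3 - 11*g^2 + 30*g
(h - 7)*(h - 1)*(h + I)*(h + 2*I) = h^4 - 8*h^3 + 3*I*h^3 + 5*h^2 - 24*I*h^2 + 16*h + 21*I*h - 14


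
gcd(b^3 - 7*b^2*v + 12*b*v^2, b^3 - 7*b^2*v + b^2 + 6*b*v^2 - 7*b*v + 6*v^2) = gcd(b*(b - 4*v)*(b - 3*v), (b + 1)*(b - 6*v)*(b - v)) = 1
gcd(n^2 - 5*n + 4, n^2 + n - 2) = n - 1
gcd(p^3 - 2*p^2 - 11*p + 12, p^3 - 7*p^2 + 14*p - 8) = p^2 - 5*p + 4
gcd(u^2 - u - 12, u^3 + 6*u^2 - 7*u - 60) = 1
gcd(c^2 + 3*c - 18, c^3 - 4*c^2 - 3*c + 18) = c - 3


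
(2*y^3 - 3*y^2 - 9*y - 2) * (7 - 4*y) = -8*y^4 + 26*y^3 + 15*y^2 - 55*y - 14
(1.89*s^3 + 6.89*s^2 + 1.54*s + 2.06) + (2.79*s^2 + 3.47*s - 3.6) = 1.89*s^3 + 9.68*s^2 + 5.01*s - 1.54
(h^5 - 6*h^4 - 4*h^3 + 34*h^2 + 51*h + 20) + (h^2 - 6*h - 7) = h^5 - 6*h^4 - 4*h^3 + 35*h^2 + 45*h + 13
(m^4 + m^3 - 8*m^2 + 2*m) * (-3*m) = -3*m^5 - 3*m^4 + 24*m^3 - 6*m^2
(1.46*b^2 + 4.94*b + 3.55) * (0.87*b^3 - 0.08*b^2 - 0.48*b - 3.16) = 1.2702*b^5 + 4.181*b^4 + 1.9925*b^3 - 7.2688*b^2 - 17.3144*b - 11.218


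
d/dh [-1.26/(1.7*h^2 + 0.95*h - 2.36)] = (4.284*h + 1.197)/(1.7*h^2 + 0.95*h - 2.36)^2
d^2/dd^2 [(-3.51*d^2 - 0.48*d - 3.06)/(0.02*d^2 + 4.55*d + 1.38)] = (-1.73472347597681e-18*d^4 + 0.638436*d^3 + 0.573911999999979*d^2 - 1.59127199999998*d - 133.871436)/(8.0e-6*d^6 + 0.00546*d^5 + 1.243806*d^4 + 94.949855*d^3 + 85.822614*d^2 + 25.99506*d + 2.628072)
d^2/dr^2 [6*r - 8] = 0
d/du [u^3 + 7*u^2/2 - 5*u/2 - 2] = 3*u^2 + 7*u - 5/2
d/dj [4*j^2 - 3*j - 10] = 8*j - 3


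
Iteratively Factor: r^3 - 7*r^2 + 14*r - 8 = (r - 4)*(r^2 - 3*r + 2) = (r - 4)*(r - 2)*(r - 1)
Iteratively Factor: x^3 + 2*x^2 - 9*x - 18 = (x + 2)*(x^2 - 9) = (x + 2)*(x + 3)*(x - 3)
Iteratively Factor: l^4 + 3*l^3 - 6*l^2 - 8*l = (l + 4)*(l^3 - l^2 - 2*l) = (l - 2)*(l + 4)*(l^2 + l) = (l - 2)*(l + 1)*(l + 4)*(l)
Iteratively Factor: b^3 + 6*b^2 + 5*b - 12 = (b - 1)*(b^2 + 7*b + 12) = (b - 1)*(b + 3)*(b + 4)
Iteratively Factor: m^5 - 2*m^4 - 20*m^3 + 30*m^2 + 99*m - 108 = (m - 3)*(m^4 + m^3 - 17*m^2 - 21*m + 36) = (m - 3)*(m + 3)*(m^3 - 2*m^2 - 11*m + 12) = (m - 3)*(m + 3)^2*(m^2 - 5*m + 4) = (m - 3)*(m - 1)*(m + 3)^2*(m - 4)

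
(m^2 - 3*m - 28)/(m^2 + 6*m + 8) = (m - 7)/(m + 2)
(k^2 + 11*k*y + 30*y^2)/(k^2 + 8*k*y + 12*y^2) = (k + 5*y)/(k + 2*y)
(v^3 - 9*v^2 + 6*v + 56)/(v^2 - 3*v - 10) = (v^2 - 11*v + 28)/(v - 5)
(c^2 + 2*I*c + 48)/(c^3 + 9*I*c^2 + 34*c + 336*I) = 1/(c + 7*I)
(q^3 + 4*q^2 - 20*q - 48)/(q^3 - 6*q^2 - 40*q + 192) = (q + 2)/(q - 8)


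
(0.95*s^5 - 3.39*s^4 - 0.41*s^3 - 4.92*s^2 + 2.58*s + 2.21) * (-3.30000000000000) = -3.135*s^5 + 11.187*s^4 + 1.353*s^3 + 16.236*s^2 - 8.514*s - 7.293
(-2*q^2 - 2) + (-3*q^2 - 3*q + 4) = -5*q^2 - 3*q + 2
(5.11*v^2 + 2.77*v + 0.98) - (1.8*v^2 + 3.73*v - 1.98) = 3.31*v^2 - 0.96*v + 2.96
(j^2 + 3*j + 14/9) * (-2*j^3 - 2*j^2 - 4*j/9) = -2*j^5 - 8*j^4 - 86*j^3/9 - 40*j^2/9 - 56*j/81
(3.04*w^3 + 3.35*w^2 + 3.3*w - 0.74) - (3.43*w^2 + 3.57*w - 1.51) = 3.04*w^3 - 0.0800000000000001*w^2 - 0.27*w + 0.77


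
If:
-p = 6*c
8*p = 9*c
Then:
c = 0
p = 0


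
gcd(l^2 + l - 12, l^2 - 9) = l - 3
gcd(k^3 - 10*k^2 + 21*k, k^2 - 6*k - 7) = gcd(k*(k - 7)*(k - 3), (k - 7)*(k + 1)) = k - 7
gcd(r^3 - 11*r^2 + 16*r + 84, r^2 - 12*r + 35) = r - 7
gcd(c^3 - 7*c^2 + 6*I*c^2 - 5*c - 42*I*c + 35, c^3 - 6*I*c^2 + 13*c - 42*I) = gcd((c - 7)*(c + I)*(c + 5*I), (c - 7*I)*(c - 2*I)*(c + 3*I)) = 1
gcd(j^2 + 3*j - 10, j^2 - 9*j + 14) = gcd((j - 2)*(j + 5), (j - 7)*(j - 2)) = j - 2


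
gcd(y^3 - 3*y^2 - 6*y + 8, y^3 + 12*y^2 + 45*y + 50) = y + 2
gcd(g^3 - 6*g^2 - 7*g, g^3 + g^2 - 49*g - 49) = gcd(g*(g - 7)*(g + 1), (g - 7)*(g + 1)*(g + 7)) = g^2 - 6*g - 7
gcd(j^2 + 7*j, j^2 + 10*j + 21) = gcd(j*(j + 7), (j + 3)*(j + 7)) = j + 7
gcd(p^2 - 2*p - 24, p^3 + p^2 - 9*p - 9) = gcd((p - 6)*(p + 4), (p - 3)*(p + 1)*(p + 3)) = 1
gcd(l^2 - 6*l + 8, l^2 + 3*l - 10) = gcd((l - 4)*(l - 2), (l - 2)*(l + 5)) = l - 2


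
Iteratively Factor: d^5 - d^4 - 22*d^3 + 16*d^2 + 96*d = (d + 4)*(d^4 - 5*d^3 - 2*d^2 + 24*d) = (d - 3)*(d + 4)*(d^3 - 2*d^2 - 8*d) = (d - 3)*(d + 2)*(d + 4)*(d^2 - 4*d) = (d - 4)*(d - 3)*(d + 2)*(d + 4)*(d)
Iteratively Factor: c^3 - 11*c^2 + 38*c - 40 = (c - 5)*(c^2 - 6*c + 8) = (c - 5)*(c - 2)*(c - 4)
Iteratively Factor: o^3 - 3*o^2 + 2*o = (o - 1)*(o^2 - 2*o) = (o - 2)*(o - 1)*(o)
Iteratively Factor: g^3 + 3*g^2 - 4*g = (g)*(g^2 + 3*g - 4) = g*(g + 4)*(g - 1)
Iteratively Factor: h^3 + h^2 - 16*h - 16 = (h - 4)*(h^2 + 5*h + 4) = (h - 4)*(h + 4)*(h + 1)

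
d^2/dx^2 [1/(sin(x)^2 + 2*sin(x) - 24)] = 2*(-2*sin(x)^4 - 3*sin(x)^3 - 47*sin(x)^2 - 18*sin(x) + 28)/(sin(x)^2 + 2*sin(x) - 24)^3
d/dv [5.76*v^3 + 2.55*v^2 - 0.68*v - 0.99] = 17.28*v^2 + 5.1*v - 0.68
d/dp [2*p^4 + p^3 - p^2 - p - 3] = 8*p^3 + 3*p^2 - 2*p - 1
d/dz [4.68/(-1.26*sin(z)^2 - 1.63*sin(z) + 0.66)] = (11.7936*sin(z) + 7.6284)*cos(z)/(1.26*sin(z)^2 + 1.63*sin(z) - 0.66)^2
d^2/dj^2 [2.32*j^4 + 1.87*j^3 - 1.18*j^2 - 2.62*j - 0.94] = 27.84*j^2 + 11.22*j - 2.36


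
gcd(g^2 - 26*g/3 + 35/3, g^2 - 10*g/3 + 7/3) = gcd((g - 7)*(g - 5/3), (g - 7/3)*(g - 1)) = 1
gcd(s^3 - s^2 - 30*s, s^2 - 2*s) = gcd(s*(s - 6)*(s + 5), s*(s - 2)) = s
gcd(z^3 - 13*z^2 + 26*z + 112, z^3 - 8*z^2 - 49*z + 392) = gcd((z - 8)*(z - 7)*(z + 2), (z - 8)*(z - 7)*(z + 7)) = z^2 - 15*z + 56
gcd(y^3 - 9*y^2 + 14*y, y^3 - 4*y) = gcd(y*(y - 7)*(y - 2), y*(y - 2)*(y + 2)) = y^2 - 2*y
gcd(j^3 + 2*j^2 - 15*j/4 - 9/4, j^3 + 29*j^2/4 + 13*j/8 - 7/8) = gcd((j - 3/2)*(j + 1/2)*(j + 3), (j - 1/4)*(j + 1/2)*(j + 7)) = j + 1/2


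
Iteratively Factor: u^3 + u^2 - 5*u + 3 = (u - 1)*(u^2 + 2*u - 3) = (u - 1)*(u + 3)*(u - 1)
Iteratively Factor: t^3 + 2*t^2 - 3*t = (t + 3)*(t^2 - t) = t*(t + 3)*(t - 1)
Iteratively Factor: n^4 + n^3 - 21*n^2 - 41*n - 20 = (n + 1)*(n^3 - 21*n - 20) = (n - 5)*(n + 1)*(n^2 + 5*n + 4) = (n - 5)*(n + 1)*(n + 4)*(n + 1)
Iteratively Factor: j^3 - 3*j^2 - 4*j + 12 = (j - 2)*(j^2 - j - 6) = (j - 3)*(j - 2)*(j + 2)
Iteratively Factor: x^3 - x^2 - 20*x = (x + 4)*(x^2 - 5*x) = (x - 5)*(x + 4)*(x)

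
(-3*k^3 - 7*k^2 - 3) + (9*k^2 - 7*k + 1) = -3*k^3 + 2*k^2 - 7*k - 2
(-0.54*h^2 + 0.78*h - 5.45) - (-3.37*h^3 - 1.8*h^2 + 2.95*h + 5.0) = 3.37*h^3 + 1.26*h^2 - 2.17*h - 10.45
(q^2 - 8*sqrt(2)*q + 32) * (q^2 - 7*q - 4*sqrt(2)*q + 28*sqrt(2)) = q^4 - 12*sqrt(2)*q^3 - 7*q^3 + 96*q^2 + 84*sqrt(2)*q^2 - 672*q - 128*sqrt(2)*q + 896*sqrt(2)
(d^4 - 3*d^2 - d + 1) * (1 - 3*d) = -3*d^5 + d^4 + 9*d^3 - 4*d + 1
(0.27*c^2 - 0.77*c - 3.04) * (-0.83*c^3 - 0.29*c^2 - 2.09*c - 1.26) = -0.2241*c^5 + 0.5608*c^4 + 2.1822*c^3 + 2.1507*c^2 + 7.3238*c + 3.8304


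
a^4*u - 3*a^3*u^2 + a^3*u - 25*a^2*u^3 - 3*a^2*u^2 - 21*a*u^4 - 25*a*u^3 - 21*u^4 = (a - 7*u)*(a + u)*(a + 3*u)*(a*u + u)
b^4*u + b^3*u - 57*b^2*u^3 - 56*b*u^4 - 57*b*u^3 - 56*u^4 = (b - 8*u)*(b + u)*(b + 7*u)*(b*u + u)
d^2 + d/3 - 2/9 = (d - 1/3)*(d + 2/3)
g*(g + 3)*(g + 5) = g^3 + 8*g^2 + 15*g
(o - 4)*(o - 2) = o^2 - 6*o + 8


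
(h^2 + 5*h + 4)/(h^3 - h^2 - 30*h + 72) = (h^2 + 5*h + 4)/(h^3 - h^2 - 30*h + 72)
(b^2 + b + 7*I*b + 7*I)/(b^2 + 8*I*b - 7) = (b + 1)/(b + I)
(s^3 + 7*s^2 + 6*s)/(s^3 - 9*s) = (s^2 + 7*s + 6)/(s^2 - 9)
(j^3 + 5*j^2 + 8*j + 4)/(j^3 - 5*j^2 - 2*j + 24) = (j^2 + 3*j + 2)/(j^2 - 7*j + 12)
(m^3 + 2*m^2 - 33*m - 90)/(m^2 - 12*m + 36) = (m^2 + 8*m + 15)/(m - 6)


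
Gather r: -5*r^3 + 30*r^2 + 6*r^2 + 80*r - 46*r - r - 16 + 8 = -5*r^3 + 36*r^2 + 33*r - 8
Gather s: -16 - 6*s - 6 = -6*s - 22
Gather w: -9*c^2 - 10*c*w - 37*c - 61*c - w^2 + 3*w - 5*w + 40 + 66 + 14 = -9*c^2 - 98*c - w^2 + w*(-10*c - 2) + 120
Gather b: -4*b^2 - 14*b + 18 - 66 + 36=-4*b^2 - 14*b - 12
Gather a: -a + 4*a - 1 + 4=3*a + 3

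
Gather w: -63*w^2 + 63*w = -63*w^2 + 63*w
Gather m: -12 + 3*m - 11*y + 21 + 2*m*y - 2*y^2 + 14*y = m*(2*y + 3) - 2*y^2 + 3*y + 9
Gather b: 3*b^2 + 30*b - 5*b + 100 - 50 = 3*b^2 + 25*b + 50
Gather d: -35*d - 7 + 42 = 35 - 35*d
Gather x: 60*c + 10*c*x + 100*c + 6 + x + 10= 160*c + x*(10*c + 1) + 16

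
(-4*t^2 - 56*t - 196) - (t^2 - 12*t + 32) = -5*t^2 - 44*t - 228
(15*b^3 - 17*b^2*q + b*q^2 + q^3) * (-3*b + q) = -45*b^4 + 66*b^3*q - 20*b^2*q^2 - 2*b*q^3 + q^4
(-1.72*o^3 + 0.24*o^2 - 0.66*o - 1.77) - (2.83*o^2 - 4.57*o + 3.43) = -1.72*o^3 - 2.59*o^2 + 3.91*o - 5.2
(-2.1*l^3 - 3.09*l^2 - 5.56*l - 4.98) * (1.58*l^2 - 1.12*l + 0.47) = -3.318*l^5 - 2.5302*l^4 - 6.311*l^3 - 3.0935*l^2 + 2.9644*l - 2.3406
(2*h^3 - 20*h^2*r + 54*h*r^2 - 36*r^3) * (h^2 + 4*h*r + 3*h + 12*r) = 2*h^5 - 12*h^4*r + 6*h^4 - 26*h^3*r^2 - 36*h^3*r + 180*h^2*r^3 - 78*h^2*r^2 - 144*h*r^4 + 540*h*r^3 - 432*r^4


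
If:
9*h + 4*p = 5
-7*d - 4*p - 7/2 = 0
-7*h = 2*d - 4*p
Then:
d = -7/10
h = 2/5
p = 7/20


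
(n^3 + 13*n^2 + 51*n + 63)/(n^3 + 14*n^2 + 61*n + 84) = (n + 3)/(n + 4)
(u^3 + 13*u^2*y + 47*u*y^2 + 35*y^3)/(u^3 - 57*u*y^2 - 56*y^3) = (-u - 5*y)/(-u + 8*y)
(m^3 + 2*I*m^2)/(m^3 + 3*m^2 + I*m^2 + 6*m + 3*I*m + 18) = m^2*(m + 2*I)/(m^3 + m^2*(3 + I) + 3*m*(2 + I) + 18)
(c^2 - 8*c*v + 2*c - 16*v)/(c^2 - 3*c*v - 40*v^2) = (c + 2)/(c + 5*v)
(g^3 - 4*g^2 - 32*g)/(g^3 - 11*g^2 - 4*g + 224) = g/(g - 7)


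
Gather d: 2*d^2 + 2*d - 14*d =2*d^2 - 12*d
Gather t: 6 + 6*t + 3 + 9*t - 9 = 15*t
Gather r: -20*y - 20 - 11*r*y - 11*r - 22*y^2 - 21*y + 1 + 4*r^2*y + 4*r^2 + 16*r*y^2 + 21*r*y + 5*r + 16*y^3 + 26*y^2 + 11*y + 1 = r^2*(4*y + 4) + r*(16*y^2 + 10*y - 6) + 16*y^3 + 4*y^2 - 30*y - 18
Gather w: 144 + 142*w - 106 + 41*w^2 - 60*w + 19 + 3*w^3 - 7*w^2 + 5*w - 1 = 3*w^3 + 34*w^2 + 87*w + 56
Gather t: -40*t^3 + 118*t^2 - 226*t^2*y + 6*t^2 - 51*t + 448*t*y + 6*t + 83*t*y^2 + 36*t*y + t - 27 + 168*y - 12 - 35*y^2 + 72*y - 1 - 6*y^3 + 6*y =-40*t^3 + t^2*(124 - 226*y) + t*(83*y^2 + 484*y - 44) - 6*y^3 - 35*y^2 + 246*y - 40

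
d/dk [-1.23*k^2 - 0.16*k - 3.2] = -2.46*k - 0.16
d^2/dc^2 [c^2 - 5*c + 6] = 2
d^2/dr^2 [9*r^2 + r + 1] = 18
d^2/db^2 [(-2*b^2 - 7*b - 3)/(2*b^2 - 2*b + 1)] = 4*(-18*b^3 - 12*b^2 + 39*b - 11)/(8*b^6 - 24*b^5 + 36*b^4 - 32*b^3 + 18*b^2 - 6*b + 1)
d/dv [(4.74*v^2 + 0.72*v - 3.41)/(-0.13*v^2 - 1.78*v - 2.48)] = (-8.3436*v^2 - 24.397*v - 7.8554)/(0.0169*v^4 + 0.4628*v^3 + 3.8132*v^2 + 8.8288*v + 6.1504)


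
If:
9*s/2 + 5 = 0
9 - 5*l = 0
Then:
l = 9/5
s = -10/9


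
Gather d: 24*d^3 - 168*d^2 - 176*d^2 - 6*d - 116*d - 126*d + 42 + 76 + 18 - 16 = 24*d^3 - 344*d^2 - 248*d + 120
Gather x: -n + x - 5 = -n + x - 5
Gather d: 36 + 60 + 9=105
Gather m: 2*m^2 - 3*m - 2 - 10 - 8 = 2*m^2 - 3*m - 20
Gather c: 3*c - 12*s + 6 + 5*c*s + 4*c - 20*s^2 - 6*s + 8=c*(5*s + 7) - 20*s^2 - 18*s + 14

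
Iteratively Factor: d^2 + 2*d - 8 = (d + 4)*(d - 2)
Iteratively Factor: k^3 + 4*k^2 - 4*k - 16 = (k - 2)*(k^2 + 6*k + 8) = (k - 2)*(k + 4)*(k + 2)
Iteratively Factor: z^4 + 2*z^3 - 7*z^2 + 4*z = (z + 4)*(z^3 - 2*z^2 + z) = (z - 1)*(z + 4)*(z^2 - z) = (z - 1)^2*(z + 4)*(z)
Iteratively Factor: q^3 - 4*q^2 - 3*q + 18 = (q - 3)*(q^2 - q - 6) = (q - 3)^2*(q + 2)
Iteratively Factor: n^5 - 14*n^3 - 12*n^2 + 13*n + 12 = (n - 4)*(n^4 + 4*n^3 + 2*n^2 - 4*n - 3) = (n - 4)*(n + 1)*(n^3 + 3*n^2 - n - 3) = (n - 4)*(n - 1)*(n + 1)*(n^2 + 4*n + 3) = (n - 4)*(n - 1)*(n + 1)*(n + 3)*(n + 1)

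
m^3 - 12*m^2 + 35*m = m*(m - 7)*(m - 5)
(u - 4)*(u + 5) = u^2 + u - 20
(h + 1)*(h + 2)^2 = h^3 + 5*h^2 + 8*h + 4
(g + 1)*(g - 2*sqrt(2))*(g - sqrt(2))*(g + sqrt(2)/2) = g^4 - 5*sqrt(2)*g^3/2 + g^3 - 5*sqrt(2)*g^2/2 + g^2 + g + 2*sqrt(2)*g + 2*sqrt(2)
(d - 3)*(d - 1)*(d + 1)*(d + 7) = d^4 + 4*d^3 - 22*d^2 - 4*d + 21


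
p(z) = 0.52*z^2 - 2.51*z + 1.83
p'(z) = 1.04*z - 2.51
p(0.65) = 0.42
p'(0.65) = -1.83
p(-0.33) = 2.71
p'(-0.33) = -2.85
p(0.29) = 1.15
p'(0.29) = -2.21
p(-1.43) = 6.48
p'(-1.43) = -4.00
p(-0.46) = 3.09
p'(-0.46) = -2.99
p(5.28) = 3.07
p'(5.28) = 2.98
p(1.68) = -0.92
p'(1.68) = -0.76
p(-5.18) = 28.78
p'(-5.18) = -7.90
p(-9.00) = 66.54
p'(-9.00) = -11.87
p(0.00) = 1.83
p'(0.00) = -2.51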